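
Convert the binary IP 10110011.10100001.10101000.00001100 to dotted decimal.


10110011 = 179
10100001 = 161
10101000 = 168
00001100 = 12
IP: 179.161.168.12


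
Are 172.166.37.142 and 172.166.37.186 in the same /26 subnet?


Mask: 255.255.255.192
172.166.37.142 AND mask = 172.166.37.128
172.166.37.186 AND mask = 172.166.37.128
Yes, same subnet (172.166.37.128)


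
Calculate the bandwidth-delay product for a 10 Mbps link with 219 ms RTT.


BDP = bandwidth * RTT
= 10 Mbps * 219 ms
= 10 * 1e6 * 219 / 1000 bits
= 2190000 bits
= 273750 bytes
= 267.334 KB
BDP = 2190000 bits (273750 bytes)


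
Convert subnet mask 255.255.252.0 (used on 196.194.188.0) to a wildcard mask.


Subnet mask: 255.255.252.0
Wildcard = 255.255.255.255 - subnet mask
255 - 255 = 0
255 - 255 = 0
255 - 252 = 3
255 - 0 = 255
Wildcard: 0.0.3.255


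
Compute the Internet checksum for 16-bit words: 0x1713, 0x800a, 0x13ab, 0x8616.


Sum all words (with carry folding):
+ 0x1713 = 0x1713
+ 0x800a = 0x971d
+ 0x13ab = 0xaac8
+ 0x8616 = 0x30df
One's complement: ~0x30df
Checksum = 0xcf20


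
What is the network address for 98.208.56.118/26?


IP:   01100010.11010000.00111000.01110110
Mask: 11111111.11111111.11111111.11000000
AND operation:
Net:  01100010.11010000.00111000.01000000
Network: 98.208.56.64/26


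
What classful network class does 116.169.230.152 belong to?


First octet: 116
Binary: 01110100
0xxxxxxx -> Class A (1-126)
Class A, default mask 255.0.0.0 (/8)


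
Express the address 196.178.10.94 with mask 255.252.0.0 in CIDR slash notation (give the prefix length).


Binary: 11111111.11111100.00000000.00000000
Count leading 1s
Prefix: /14


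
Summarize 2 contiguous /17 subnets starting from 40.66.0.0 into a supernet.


Original prefix: /17
Number of subnets: 2 = 2^1
New prefix = 17 - 1 = 16
Supernet: 40.66.0.0/16


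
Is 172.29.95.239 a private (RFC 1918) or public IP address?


RFC 1918 private ranges:
  10.0.0.0/8 (10.0.0.0 - 10.255.255.255)
  172.16.0.0/12 (172.16.0.0 - 172.31.255.255)
  192.168.0.0/16 (192.168.0.0 - 192.168.255.255)
Private (in 172.16.0.0/12)


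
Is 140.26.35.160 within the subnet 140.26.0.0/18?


Subnet network: 140.26.0.0
Test IP AND mask: 140.26.0.0
Yes, 140.26.35.160 is in 140.26.0.0/18


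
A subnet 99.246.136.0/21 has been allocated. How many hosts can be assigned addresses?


Host bits = 32 - 21 = 11
Total addresses = 2^11 = 2048
Usable = total - 2 (network and broadcast)
Usable hosts: 2046


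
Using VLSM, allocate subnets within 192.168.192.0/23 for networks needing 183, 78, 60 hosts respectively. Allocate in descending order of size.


183 hosts -> /24 (254 usable): 192.168.192.0/24
78 hosts -> /25 (126 usable): 192.168.193.0/25
60 hosts -> /26 (62 usable): 192.168.193.128/26
Allocation: 192.168.192.0/24 (183 hosts, 254 usable); 192.168.193.0/25 (78 hosts, 126 usable); 192.168.193.128/26 (60 hosts, 62 usable)


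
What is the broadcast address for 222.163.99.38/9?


Network: 222.128.0.0/9
Host bits = 23
Set all host bits to 1:
Broadcast: 222.255.255.255


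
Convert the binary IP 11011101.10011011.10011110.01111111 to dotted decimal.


11011101 = 221
10011011 = 155
10011110 = 158
01111111 = 127
IP: 221.155.158.127


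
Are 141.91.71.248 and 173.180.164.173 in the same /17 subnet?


Mask: 255.255.128.0
141.91.71.248 AND mask = 141.91.0.0
173.180.164.173 AND mask = 173.180.128.0
No, different subnets (141.91.0.0 vs 173.180.128.0)


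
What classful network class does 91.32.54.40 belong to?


First octet: 91
Binary: 01011011
0xxxxxxx -> Class A (1-126)
Class A, default mask 255.0.0.0 (/8)


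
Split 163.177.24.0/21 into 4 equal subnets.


New prefix = 21 + 2 = 23
Each subnet has 512 addresses
  163.177.24.0/23
  163.177.26.0/23
  163.177.28.0/23
  163.177.30.0/23
Subnets: 163.177.24.0/23, 163.177.26.0/23, 163.177.28.0/23, 163.177.30.0/23


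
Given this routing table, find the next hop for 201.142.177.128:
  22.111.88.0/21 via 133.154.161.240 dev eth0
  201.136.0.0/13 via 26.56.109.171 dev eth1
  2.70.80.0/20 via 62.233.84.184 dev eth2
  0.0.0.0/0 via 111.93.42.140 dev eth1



Longest prefix match for 201.142.177.128:
  /21 22.111.88.0: no
  /13 201.136.0.0: MATCH
  /20 2.70.80.0: no
  /0 0.0.0.0: MATCH
Selected: next-hop 26.56.109.171 via eth1 (matched /13)


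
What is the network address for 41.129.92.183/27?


IP:   00101001.10000001.01011100.10110111
Mask: 11111111.11111111.11111111.11100000
AND operation:
Net:  00101001.10000001.01011100.10100000
Network: 41.129.92.160/27


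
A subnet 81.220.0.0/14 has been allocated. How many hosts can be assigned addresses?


Host bits = 32 - 14 = 18
Total addresses = 2^18 = 262144
Usable = total - 2 (network and broadcast)
Usable hosts: 262142


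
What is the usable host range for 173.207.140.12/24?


Network: 173.207.140.0
Broadcast: 173.207.140.255
First usable = network + 1
Last usable = broadcast - 1
Range: 173.207.140.1 to 173.207.140.254


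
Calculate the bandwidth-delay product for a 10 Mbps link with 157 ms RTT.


BDP = bandwidth * RTT
= 10 Mbps * 157 ms
= 10 * 1e6 * 157 / 1000 bits
= 1570000 bits
= 196250 bytes
= 191.6504 KB
BDP = 1570000 bits (196250 bytes)


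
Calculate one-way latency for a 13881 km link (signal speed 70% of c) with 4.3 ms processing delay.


Speed = 0.7 * 3e5 km/s = 210000 km/s
Propagation delay = 13881 / 210000 = 0.0661 s = 66.1 ms
Processing delay = 4.3 ms
Total one-way latency = 70.4 ms


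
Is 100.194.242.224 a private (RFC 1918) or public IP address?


RFC 1918 private ranges:
  10.0.0.0/8 (10.0.0.0 - 10.255.255.255)
  172.16.0.0/12 (172.16.0.0 - 172.31.255.255)
  192.168.0.0/16 (192.168.0.0 - 192.168.255.255)
Public (not in any RFC 1918 range)


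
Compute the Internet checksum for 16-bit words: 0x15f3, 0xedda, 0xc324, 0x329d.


Sum all words (with carry folding):
+ 0x15f3 = 0x15f3
+ 0xedda = 0x03ce
+ 0xc324 = 0xc6f2
+ 0x329d = 0xf98f
One's complement: ~0xf98f
Checksum = 0x0670


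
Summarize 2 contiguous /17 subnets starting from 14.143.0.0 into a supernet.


Original prefix: /17
Number of subnets: 2 = 2^1
New prefix = 17 - 1 = 16
Supernet: 14.143.0.0/16


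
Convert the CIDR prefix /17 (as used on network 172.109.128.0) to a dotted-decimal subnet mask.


/17 means 17 network bits, 15 host bits
Binary: 11111111111111111000000000000000
Mask: 255.255.128.0


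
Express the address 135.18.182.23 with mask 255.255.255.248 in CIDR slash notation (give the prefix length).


Binary: 11111111.11111111.11111111.11111000
Count leading 1s
Prefix: /29


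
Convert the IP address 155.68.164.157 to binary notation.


155 = 10011011
68 = 01000100
164 = 10100100
157 = 10011101
Binary: 10011011.01000100.10100100.10011101


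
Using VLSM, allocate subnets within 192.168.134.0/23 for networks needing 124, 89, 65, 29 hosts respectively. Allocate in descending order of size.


124 hosts -> /25 (126 usable): 192.168.134.0/25
89 hosts -> /25 (126 usable): 192.168.134.128/25
65 hosts -> /25 (126 usable): 192.168.135.0/25
29 hosts -> /27 (30 usable): 192.168.135.128/27
Allocation: 192.168.134.0/25 (124 hosts, 126 usable); 192.168.134.128/25 (89 hosts, 126 usable); 192.168.135.0/25 (65 hosts, 126 usable); 192.168.135.128/27 (29 hosts, 30 usable)


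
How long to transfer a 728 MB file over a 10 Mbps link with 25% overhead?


Effective throughput = 10 * (1 - 25/100) = 7.5 Mbps
File size in Mb = 728 * 8 = 5824 Mb
Time = 5824 / 7.5
Time = 776.5333 seconds


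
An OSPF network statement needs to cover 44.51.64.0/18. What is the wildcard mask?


Subnet mask: 255.255.192.0
Wildcard = 255.255.255.255 - subnet mask
255 - 255 = 0
255 - 255 = 0
255 - 192 = 63
255 - 0 = 255
Wildcard: 0.0.63.255


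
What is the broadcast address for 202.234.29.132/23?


Network: 202.234.28.0/23
Host bits = 9
Set all host bits to 1:
Broadcast: 202.234.29.255


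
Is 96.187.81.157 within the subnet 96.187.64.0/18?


Subnet network: 96.187.64.0
Test IP AND mask: 96.187.64.0
Yes, 96.187.81.157 is in 96.187.64.0/18


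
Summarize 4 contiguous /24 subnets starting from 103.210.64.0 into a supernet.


Original prefix: /24
Number of subnets: 4 = 2^2
New prefix = 24 - 2 = 22
Supernet: 103.210.64.0/22


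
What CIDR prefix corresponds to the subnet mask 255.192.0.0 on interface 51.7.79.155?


Binary: 11111111.11000000.00000000.00000000
Count leading 1s
Prefix: /10


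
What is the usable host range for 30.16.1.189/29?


Network: 30.16.1.184
Broadcast: 30.16.1.191
First usable = network + 1
Last usable = broadcast - 1
Range: 30.16.1.185 to 30.16.1.190


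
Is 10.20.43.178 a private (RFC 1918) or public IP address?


RFC 1918 private ranges:
  10.0.0.0/8 (10.0.0.0 - 10.255.255.255)
  172.16.0.0/12 (172.16.0.0 - 172.31.255.255)
  192.168.0.0/16 (192.168.0.0 - 192.168.255.255)
Private (in 10.0.0.0/8)


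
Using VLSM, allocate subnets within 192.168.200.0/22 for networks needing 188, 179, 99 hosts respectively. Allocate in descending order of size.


188 hosts -> /24 (254 usable): 192.168.200.0/24
179 hosts -> /24 (254 usable): 192.168.201.0/24
99 hosts -> /25 (126 usable): 192.168.202.0/25
Allocation: 192.168.200.0/24 (188 hosts, 254 usable); 192.168.201.0/24 (179 hosts, 254 usable); 192.168.202.0/25 (99 hosts, 126 usable)


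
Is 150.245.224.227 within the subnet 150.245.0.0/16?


Subnet network: 150.245.0.0
Test IP AND mask: 150.245.0.0
Yes, 150.245.224.227 is in 150.245.0.0/16


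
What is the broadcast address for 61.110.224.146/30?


Network: 61.110.224.144/30
Host bits = 2
Set all host bits to 1:
Broadcast: 61.110.224.147


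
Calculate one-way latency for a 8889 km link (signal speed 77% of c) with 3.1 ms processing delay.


Speed = 0.77 * 3e5 km/s = 231000 km/s
Propagation delay = 8889 / 231000 = 0.0385 s = 38.4805 ms
Processing delay = 3.1 ms
Total one-way latency = 41.5805 ms


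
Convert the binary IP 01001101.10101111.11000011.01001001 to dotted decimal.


01001101 = 77
10101111 = 175
11000011 = 195
01001001 = 73
IP: 77.175.195.73


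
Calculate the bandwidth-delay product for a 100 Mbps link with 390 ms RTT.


BDP = bandwidth * RTT
= 100 Mbps * 390 ms
= 100 * 1e6 * 390 / 1000 bits
= 39000000 bits
= 4875000 bytes
= 4760.7422 KB
BDP = 39000000 bits (4875000 bytes)


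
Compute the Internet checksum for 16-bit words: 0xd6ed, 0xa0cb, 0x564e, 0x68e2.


Sum all words (with carry folding):
+ 0xd6ed = 0xd6ed
+ 0xa0cb = 0x77b9
+ 0x564e = 0xce07
+ 0x68e2 = 0x36ea
One's complement: ~0x36ea
Checksum = 0xc915


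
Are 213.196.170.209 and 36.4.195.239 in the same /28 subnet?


Mask: 255.255.255.240
213.196.170.209 AND mask = 213.196.170.208
36.4.195.239 AND mask = 36.4.195.224
No, different subnets (213.196.170.208 vs 36.4.195.224)


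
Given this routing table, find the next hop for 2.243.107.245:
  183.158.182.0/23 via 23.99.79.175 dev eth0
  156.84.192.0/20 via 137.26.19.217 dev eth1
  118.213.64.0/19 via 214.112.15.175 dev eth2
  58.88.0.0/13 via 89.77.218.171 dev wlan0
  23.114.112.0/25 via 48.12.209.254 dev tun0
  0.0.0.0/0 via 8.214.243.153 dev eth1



Longest prefix match for 2.243.107.245:
  /23 183.158.182.0: no
  /20 156.84.192.0: no
  /19 118.213.64.0: no
  /13 58.88.0.0: no
  /25 23.114.112.0: no
  /0 0.0.0.0: MATCH
Selected: next-hop 8.214.243.153 via eth1 (matched /0)


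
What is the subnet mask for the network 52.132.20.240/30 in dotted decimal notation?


/30 means 30 network bits, 2 host bits
Binary: 11111111111111111111111111111100
Mask: 255.255.255.252


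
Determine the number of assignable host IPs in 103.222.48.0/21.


Host bits = 32 - 21 = 11
Total addresses = 2^11 = 2048
Usable = total - 2 (network and broadcast)
Usable hosts: 2046


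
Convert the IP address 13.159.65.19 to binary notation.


13 = 00001101
159 = 10011111
65 = 01000001
19 = 00010011
Binary: 00001101.10011111.01000001.00010011


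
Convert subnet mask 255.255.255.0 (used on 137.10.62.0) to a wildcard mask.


Subnet mask: 255.255.255.0
Wildcard = 255.255.255.255 - subnet mask
255 - 255 = 0
255 - 255 = 0
255 - 255 = 0
255 - 0 = 255
Wildcard: 0.0.0.255


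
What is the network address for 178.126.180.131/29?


IP:   10110010.01111110.10110100.10000011
Mask: 11111111.11111111.11111111.11111000
AND operation:
Net:  10110010.01111110.10110100.10000000
Network: 178.126.180.128/29


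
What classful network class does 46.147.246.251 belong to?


First octet: 46
Binary: 00101110
0xxxxxxx -> Class A (1-126)
Class A, default mask 255.0.0.0 (/8)


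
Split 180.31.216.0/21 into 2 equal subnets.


New prefix = 21 + 1 = 22
Each subnet has 1024 addresses
  180.31.216.0/22
  180.31.220.0/22
Subnets: 180.31.216.0/22, 180.31.220.0/22


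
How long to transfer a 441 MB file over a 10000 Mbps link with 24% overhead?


Effective throughput = 10000 * (1 - 24/100) = 7600 Mbps
File size in Mb = 441 * 8 = 3528 Mb
Time = 3528 / 7600
Time = 0.4642 seconds


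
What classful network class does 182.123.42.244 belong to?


First octet: 182
Binary: 10110110
10xxxxxx -> Class B (128-191)
Class B, default mask 255.255.0.0 (/16)


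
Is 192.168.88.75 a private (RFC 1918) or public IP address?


RFC 1918 private ranges:
  10.0.0.0/8 (10.0.0.0 - 10.255.255.255)
  172.16.0.0/12 (172.16.0.0 - 172.31.255.255)
  192.168.0.0/16 (192.168.0.0 - 192.168.255.255)
Private (in 192.168.0.0/16)


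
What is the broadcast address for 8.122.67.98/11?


Network: 8.96.0.0/11
Host bits = 21
Set all host bits to 1:
Broadcast: 8.127.255.255


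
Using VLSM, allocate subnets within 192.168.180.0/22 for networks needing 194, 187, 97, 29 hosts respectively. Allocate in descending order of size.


194 hosts -> /24 (254 usable): 192.168.180.0/24
187 hosts -> /24 (254 usable): 192.168.181.0/24
97 hosts -> /25 (126 usable): 192.168.182.0/25
29 hosts -> /27 (30 usable): 192.168.182.128/27
Allocation: 192.168.180.0/24 (194 hosts, 254 usable); 192.168.181.0/24 (187 hosts, 254 usable); 192.168.182.0/25 (97 hosts, 126 usable); 192.168.182.128/27 (29 hosts, 30 usable)


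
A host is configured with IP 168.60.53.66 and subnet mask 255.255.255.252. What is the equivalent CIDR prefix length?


Binary: 11111111.11111111.11111111.11111100
Count leading 1s
Prefix: /30


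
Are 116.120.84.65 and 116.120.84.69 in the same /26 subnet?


Mask: 255.255.255.192
116.120.84.65 AND mask = 116.120.84.64
116.120.84.69 AND mask = 116.120.84.64
Yes, same subnet (116.120.84.64)


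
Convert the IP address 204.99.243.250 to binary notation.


204 = 11001100
99 = 01100011
243 = 11110011
250 = 11111010
Binary: 11001100.01100011.11110011.11111010


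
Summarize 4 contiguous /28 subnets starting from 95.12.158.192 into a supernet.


Original prefix: /28
Number of subnets: 4 = 2^2
New prefix = 28 - 2 = 26
Supernet: 95.12.158.192/26


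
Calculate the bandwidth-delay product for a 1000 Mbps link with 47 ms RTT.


BDP = bandwidth * RTT
= 1000 Mbps * 47 ms
= 1000 * 1e6 * 47 / 1000 bits
= 47000000 bits
= 5875000 bytes
= 5737.3047 KB
BDP = 47000000 bits (5875000 bytes)


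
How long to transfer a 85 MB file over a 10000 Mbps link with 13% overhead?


Effective throughput = 10000 * (1 - 13/100) = 8700 Mbps
File size in Mb = 85 * 8 = 680 Mb
Time = 680 / 8700
Time = 0.0782 seconds


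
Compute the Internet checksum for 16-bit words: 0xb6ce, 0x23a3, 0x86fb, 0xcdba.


Sum all words (with carry folding):
+ 0xb6ce = 0xb6ce
+ 0x23a3 = 0xda71
+ 0x86fb = 0x616d
+ 0xcdba = 0x2f28
One's complement: ~0x2f28
Checksum = 0xd0d7


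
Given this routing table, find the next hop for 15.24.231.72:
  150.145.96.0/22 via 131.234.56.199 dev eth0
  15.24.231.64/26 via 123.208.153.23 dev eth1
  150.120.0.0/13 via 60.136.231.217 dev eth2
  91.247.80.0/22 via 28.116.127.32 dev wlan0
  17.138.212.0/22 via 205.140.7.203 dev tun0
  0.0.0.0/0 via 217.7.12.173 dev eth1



Longest prefix match for 15.24.231.72:
  /22 150.145.96.0: no
  /26 15.24.231.64: MATCH
  /13 150.120.0.0: no
  /22 91.247.80.0: no
  /22 17.138.212.0: no
  /0 0.0.0.0: MATCH
Selected: next-hop 123.208.153.23 via eth1 (matched /26)


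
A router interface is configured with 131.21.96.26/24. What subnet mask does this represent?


/24 means 24 network bits, 8 host bits
Binary: 11111111111111111111111100000000
Mask: 255.255.255.0


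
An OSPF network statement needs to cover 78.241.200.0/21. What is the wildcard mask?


Subnet mask: 255.255.248.0
Wildcard = 255.255.255.255 - subnet mask
255 - 255 = 0
255 - 255 = 0
255 - 248 = 7
255 - 0 = 255
Wildcard: 0.0.7.255


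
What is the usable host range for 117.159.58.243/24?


Network: 117.159.58.0
Broadcast: 117.159.58.255
First usable = network + 1
Last usable = broadcast - 1
Range: 117.159.58.1 to 117.159.58.254


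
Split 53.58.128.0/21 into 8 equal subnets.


New prefix = 21 + 3 = 24
Each subnet has 256 addresses
  53.58.128.0/24
  53.58.129.0/24
  53.58.130.0/24
  53.58.131.0/24
  53.58.132.0/24
  53.58.133.0/24
  53.58.134.0/24
  53.58.135.0/24
Subnets: 53.58.128.0/24, 53.58.129.0/24, 53.58.130.0/24, 53.58.131.0/24, 53.58.132.0/24, 53.58.133.0/24, 53.58.134.0/24, 53.58.135.0/24


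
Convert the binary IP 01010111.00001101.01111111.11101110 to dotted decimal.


01010111 = 87
00001101 = 13
01111111 = 127
11101110 = 238
IP: 87.13.127.238


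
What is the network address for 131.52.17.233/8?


IP:   10000011.00110100.00010001.11101001
Mask: 11111111.00000000.00000000.00000000
AND operation:
Net:  10000011.00000000.00000000.00000000
Network: 131.0.0.0/8


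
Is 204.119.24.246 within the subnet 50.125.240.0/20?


Subnet network: 50.125.240.0
Test IP AND mask: 204.119.16.0
No, 204.119.24.246 is not in 50.125.240.0/20


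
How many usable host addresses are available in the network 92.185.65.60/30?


Host bits = 32 - 30 = 2
Total addresses = 2^2 = 4
Usable = total - 2 (network and broadcast)
Usable hosts: 2


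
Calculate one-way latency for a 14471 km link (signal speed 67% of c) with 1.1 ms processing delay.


Speed = 0.67 * 3e5 km/s = 201000 km/s
Propagation delay = 14471 / 201000 = 0.072 s = 71.995 ms
Processing delay = 1.1 ms
Total one-way latency = 73.095 ms


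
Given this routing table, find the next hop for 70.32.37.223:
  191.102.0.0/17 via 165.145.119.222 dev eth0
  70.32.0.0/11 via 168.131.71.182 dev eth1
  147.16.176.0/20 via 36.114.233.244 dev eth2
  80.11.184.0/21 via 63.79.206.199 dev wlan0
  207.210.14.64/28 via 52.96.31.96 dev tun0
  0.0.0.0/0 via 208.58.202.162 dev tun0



Longest prefix match for 70.32.37.223:
  /17 191.102.0.0: no
  /11 70.32.0.0: MATCH
  /20 147.16.176.0: no
  /21 80.11.184.0: no
  /28 207.210.14.64: no
  /0 0.0.0.0: MATCH
Selected: next-hop 168.131.71.182 via eth1 (matched /11)


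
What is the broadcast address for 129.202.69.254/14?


Network: 129.200.0.0/14
Host bits = 18
Set all host bits to 1:
Broadcast: 129.203.255.255


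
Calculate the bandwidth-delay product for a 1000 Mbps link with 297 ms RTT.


BDP = bandwidth * RTT
= 1000 Mbps * 297 ms
= 1000 * 1e6 * 297 / 1000 bits
= 297000000 bits
= 37125000 bytes
= 36254.8828 KB
BDP = 297000000 bits (37125000 bytes)


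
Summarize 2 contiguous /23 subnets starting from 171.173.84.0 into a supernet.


Original prefix: /23
Number of subnets: 2 = 2^1
New prefix = 23 - 1 = 22
Supernet: 171.173.84.0/22


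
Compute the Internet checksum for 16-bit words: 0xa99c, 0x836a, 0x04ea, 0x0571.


Sum all words (with carry folding):
+ 0xa99c = 0xa99c
+ 0x836a = 0x2d07
+ 0x04ea = 0x31f1
+ 0x0571 = 0x3762
One's complement: ~0x3762
Checksum = 0xc89d


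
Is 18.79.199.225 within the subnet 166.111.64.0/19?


Subnet network: 166.111.64.0
Test IP AND mask: 18.79.192.0
No, 18.79.199.225 is not in 166.111.64.0/19


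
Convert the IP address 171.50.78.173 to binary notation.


171 = 10101011
50 = 00110010
78 = 01001110
173 = 10101101
Binary: 10101011.00110010.01001110.10101101


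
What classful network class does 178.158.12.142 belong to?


First octet: 178
Binary: 10110010
10xxxxxx -> Class B (128-191)
Class B, default mask 255.255.0.0 (/16)


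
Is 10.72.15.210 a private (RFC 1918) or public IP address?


RFC 1918 private ranges:
  10.0.0.0/8 (10.0.0.0 - 10.255.255.255)
  172.16.0.0/12 (172.16.0.0 - 172.31.255.255)
  192.168.0.0/16 (192.168.0.0 - 192.168.255.255)
Private (in 10.0.0.0/8)


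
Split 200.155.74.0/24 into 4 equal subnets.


New prefix = 24 + 2 = 26
Each subnet has 64 addresses
  200.155.74.0/26
  200.155.74.64/26
  200.155.74.128/26
  200.155.74.192/26
Subnets: 200.155.74.0/26, 200.155.74.64/26, 200.155.74.128/26, 200.155.74.192/26


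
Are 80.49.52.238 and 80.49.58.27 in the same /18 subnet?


Mask: 255.255.192.0
80.49.52.238 AND mask = 80.49.0.0
80.49.58.27 AND mask = 80.49.0.0
Yes, same subnet (80.49.0.0)


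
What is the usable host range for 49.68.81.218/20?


Network: 49.68.80.0
Broadcast: 49.68.95.255
First usable = network + 1
Last usable = broadcast - 1
Range: 49.68.80.1 to 49.68.95.254


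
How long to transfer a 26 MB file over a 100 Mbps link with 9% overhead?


Effective throughput = 100 * (1 - 9/100) = 91 Mbps
File size in Mb = 26 * 8 = 208 Mb
Time = 208 / 91
Time = 2.2857 seconds


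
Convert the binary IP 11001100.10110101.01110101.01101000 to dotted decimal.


11001100 = 204
10110101 = 181
01110101 = 117
01101000 = 104
IP: 204.181.117.104


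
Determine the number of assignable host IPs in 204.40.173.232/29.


Host bits = 32 - 29 = 3
Total addresses = 2^3 = 8
Usable = total - 2 (network and broadcast)
Usable hosts: 6


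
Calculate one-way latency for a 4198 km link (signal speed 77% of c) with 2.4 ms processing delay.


Speed = 0.77 * 3e5 km/s = 231000 km/s
Propagation delay = 4198 / 231000 = 0.0182 s = 18.1732 ms
Processing delay = 2.4 ms
Total one-way latency = 20.5732 ms


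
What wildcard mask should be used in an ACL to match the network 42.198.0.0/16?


Subnet mask: 255.255.0.0
Wildcard = 255.255.255.255 - subnet mask
255 - 255 = 0
255 - 255 = 0
255 - 0 = 255
255 - 0 = 255
Wildcard: 0.0.255.255


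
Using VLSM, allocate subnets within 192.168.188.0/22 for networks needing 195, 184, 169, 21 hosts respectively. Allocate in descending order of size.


195 hosts -> /24 (254 usable): 192.168.188.0/24
184 hosts -> /24 (254 usable): 192.168.189.0/24
169 hosts -> /24 (254 usable): 192.168.190.0/24
21 hosts -> /27 (30 usable): 192.168.191.0/27
Allocation: 192.168.188.0/24 (195 hosts, 254 usable); 192.168.189.0/24 (184 hosts, 254 usable); 192.168.190.0/24 (169 hosts, 254 usable); 192.168.191.0/27 (21 hosts, 30 usable)


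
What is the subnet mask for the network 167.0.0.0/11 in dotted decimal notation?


/11 means 11 network bits, 21 host bits
Binary: 11111111111000000000000000000000
Mask: 255.224.0.0


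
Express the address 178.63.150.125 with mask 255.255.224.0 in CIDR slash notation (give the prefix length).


Binary: 11111111.11111111.11100000.00000000
Count leading 1s
Prefix: /19


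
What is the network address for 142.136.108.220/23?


IP:   10001110.10001000.01101100.11011100
Mask: 11111111.11111111.11111110.00000000
AND operation:
Net:  10001110.10001000.01101100.00000000
Network: 142.136.108.0/23


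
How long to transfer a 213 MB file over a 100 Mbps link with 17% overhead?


Effective throughput = 100 * (1 - 17/100) = 83 Mbps
File size in Mb = 213 * 8 = 1704 Mb
Time = 1704 / 83
Time = 20.5301 seconds


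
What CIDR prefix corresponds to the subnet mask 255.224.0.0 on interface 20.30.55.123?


Binary: 11111111.11100000.00000000.00000000
Count leading 1s
Prefix: /11


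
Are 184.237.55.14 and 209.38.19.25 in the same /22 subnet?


Mask: 255.255.252.0
184.237.55.14 AND mask = 184.237.52.0
209.38.19.25 AND mask = 209.38.16.0
No, different subnets (184.237.52.0 vs 209.38.16.0)


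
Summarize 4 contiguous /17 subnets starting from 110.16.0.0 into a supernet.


Original prefix: /17
Number of subnets: 4 = 2^2
New prefix = 17 - 2 = 15
Supernet: 110.16.0.0/15


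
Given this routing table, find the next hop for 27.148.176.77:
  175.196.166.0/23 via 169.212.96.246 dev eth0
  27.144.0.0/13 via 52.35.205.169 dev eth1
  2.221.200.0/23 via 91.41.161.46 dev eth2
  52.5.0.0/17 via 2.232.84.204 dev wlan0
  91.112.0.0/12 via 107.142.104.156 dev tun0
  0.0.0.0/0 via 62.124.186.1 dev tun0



Longest prefix match for 27.148.176.77:
  /23 175.196.166.0: no
  /13 27.144.0.0: MATCH
  /23 2.221.200.0: no
  /17 52.5.0.0: no
  /12 91.112.0.0: no
  /0 0.0.0.0: MATCH
Selected: next-hop 52.35.205.169 via eth1 (matched /13)


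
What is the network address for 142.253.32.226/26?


IP:   10001110.11111101.00100000.11100010
Mask: 11111111.11111111.11111111.11000000
AND operation:
Net:  10001110.11111101.00100000.11000000
Network: 142.253.32.192/26


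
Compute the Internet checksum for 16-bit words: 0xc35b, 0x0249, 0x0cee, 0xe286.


Sum all words (with carry folding):
+ 0xc35b = 0xc35b
+ 0x0249 = 0xc5a4
+ 0x0cee = 0xd292
+ 0xe286 = 0xb519
One's complement: ~0xb519
Checksum = 0x4ae6


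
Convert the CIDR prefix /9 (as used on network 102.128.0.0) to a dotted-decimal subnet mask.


/9 means 9 network bits, 23 host bits
Binary: 11111111100000000000000000000000
Mask: 255.128.0.0


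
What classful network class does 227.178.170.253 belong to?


First octet: 227
Binary: 11100011
1110xxxx -> Class D (224-239)
Class D (multicast), default mask N/A


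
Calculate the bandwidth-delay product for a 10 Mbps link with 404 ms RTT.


BDP = bandwidth * RTT
= 10 Mbps * 404 ms
= 10 * 1e6 * 404 / 1000 bits
= 4040000 bits
= 505000 bytes
= 493.1641 KB
BDP = 4040000 bits (505000 bytes)


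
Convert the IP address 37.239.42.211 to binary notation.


37 = 00100101
239 = 11101111
42 = 00101010
211 = 11010011
Binary: 00100101.11101111.00101010.11010011


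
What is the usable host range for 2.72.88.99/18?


Network: 2.72.64.0
Broadcast: 2.72.127.255
First usable = network + 1
Last usable = broadcast - 1
Range: 2.72.64.1 to 2.72.127.254


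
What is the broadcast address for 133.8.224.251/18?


Network: 133.8.192.0/18
Host bits = 14
Set all host bits to 1:
Broadcast: 133.8.255.255


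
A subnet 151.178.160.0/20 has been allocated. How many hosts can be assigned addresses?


Host bits = 32 - 20 = 12
Total addresses = 2^12 = 4096
Usable = total - 2 (network and broadcast)
Usable hosts: 4094


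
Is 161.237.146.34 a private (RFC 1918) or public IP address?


RFC 1918 private ranges:
  10.0.0.0/8 (10.0.0.0 - 10.255.255.255)
  172.16.0.0/12 (172.16.0.0 - 172.31.255.255)
  192.168.0.0/16 (192.168.0.0 - 192.168.255.255)
Public (not in any RFC 1918 range)


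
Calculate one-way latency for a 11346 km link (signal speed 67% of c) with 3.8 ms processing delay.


Speed = 0.67 * 3e5 km/s = 201000 km/s
Propagation delay = 11346 / 201000 = 0.0564 s = 56.4478 ms
Processing delay = 3.8 ms
Total one-way latency = 60.2478 ms


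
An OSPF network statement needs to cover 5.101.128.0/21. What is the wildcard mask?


Subnet mask: 255.255.248.0
Wildcard = 255.255.255.255 - subnet mask
255 - 255 = 0
255 - 255 = 0
255 - 248 = 7
255 - 0 = 255
Wildcard: 0.0.7.255


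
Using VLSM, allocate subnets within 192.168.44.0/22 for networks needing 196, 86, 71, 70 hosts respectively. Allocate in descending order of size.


196 hosts -> /24 (254 usable): 192.168.44.0/24
86 hosts -> /25 (126 usable): 192.168.45.0/25
71 hosts -> /25 (126 usable): 192.168.45.128/25
70 hosts -> /25 (126 usable): 192.168.46.0/25
Allocation: 192.168.44.0/24 (196 hosts, 254 usable); 192.168.45.0/25 (86 hosts, 126 usable); 192.168.45.128/25 (71 hosts, 126 usable); 192.168.46.0/25 (70 hosts, 126 usable)


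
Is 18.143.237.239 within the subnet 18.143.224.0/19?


Subnet network: 18.143.224.0
Test IP AND mask: 18.143.224.0
Yes, 18.143.237.239 is in 18.143.224.0/19


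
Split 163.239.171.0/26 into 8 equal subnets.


New prefix = 26 + 3 = 29
Each subnet has 8 addresses
  163.239.171.0/29
  163.239.171.8/29
  163.239.171.16/29
  163.239.171.24/29
  163.239.171.32/29
  163.239.171.40/29
  163.239.171.48/29
  163.239.171.56/29
Subnets: 163.239.171.0/29, 163.239.171.8/29, 163.239.171.16/29, 163.239.171.24/29, 163.239.171.32/29, 163.239.171.40/29, 163.239.171.48/29, 163.239.171.56/29


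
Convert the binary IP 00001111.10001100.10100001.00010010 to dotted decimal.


00001111 = 15
10001100 = 140
10100001 = 161
00010010 = 18
IP: 15.140.161.18


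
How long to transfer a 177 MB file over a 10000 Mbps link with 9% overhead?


Effective throughput = 10000 * (1 - 9/100) = 9100 Mbps
File size in Mb = 177 * 8 = 1416 Mb
Time = 1416 / 9100
Time = 0.1556 seconds


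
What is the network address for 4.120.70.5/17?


IP:   00000100.01111000.01000110.00000101
Mask: 11111111.11111111.10000000.00000000
AND operation:
Net:  00000100.01111000.00000000.00000000
Network: 4.120.0.0/17


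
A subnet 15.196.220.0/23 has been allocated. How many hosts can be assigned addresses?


Host bits = 32 - 23 = 9
Total addresses = 2^9 = 512
Usable = total - 2 (network and broadcast)
Usable hosts: 510


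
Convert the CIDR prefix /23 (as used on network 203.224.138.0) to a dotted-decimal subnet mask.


/23 means 23 network bits, 9 host bits
Binary: 11111111111111111111111000000000
Mask: 255.255.254.0


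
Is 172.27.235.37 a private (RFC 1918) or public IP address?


RFC 1918 private ranges:
  10.0.0.0/8 (10.0.0.0 - 10.255.255.255)
  172.16.0.0/12 (172.16.0.0 - 172.31.255.255)
  192.168.0.0/16 (192.168.0.0 - 192.168.255.255)
Private (in 172.16.0.0/12)


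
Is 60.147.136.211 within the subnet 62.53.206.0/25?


Subnet network: 62.53.206.0
Test IP AND mask: 60.147.136.128
No, 60.147.136.211 is not in 62.53.206.0/25


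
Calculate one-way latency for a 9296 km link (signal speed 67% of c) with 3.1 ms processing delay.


Speed = 0.67 * 3e5 km/s = 201000 km/s
Propagation delay = 9296 / 201000 = 0.0462 s = 46.2488 ms
Processing delay = 3.1 ms
Total one-way latency = 49.3488 ms


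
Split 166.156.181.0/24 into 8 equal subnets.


New prefix = 24 + 3 = 27
Each subnet has 32 addresses
  166.156.181.0/27
  166.156.181.32/27
  166.156.181.64/27
  166.156.181.96/27
  166.156.181.128/27
  166.156.181.160/27
  166.156.181.192/27
  166.156.181.224/27
Subnets: 166.156.181.0/27, 166.156.181.32/27, 166.156.181.64/27, 166.156.181.96/27, 166.156.181.128/27, 166.156.181.160/27, 166.156.181.192/27, 166.156.181.224/27


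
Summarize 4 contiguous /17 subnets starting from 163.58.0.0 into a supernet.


Original prefix: /17
Number of subnets: 4 = 2^2
New prefix = 17 - 2 = 15
Supernet: 163.58.0.0/15


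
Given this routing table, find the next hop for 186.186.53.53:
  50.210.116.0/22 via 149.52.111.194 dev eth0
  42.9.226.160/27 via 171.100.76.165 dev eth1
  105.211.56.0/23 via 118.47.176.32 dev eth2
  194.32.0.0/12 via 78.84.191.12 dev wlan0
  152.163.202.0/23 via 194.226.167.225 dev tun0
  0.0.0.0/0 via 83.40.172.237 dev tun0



Longest prefix match for 186.186.53.53:
  /22 50.210.116.0: no
  /27 42.9.226.160: no
  /23 105.211.56.0: no
  /12 194.32.0.0: no
  /23 152.163.202.0: no
  /0 0.0.0.0: MATCH
Selected: next-hop 83.40.172.237 via tun0 (matched /0)


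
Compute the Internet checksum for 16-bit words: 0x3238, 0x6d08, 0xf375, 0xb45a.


Sum all words (with carry folding):
+ 0x3238 = 0x3238
+ 0x6d08 = 0x9f40
+ 0xf375 = 0x92b6
+ 0xb45a = 0x4711
One's complement: ~0x4711
Checksum = 0xb8ee


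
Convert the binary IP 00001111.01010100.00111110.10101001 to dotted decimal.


00001111 = 15
01010100 = 84
00111110 = 62
10101001 = 169
IP: 15.84.62.169


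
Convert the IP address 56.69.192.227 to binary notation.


56 = 00111000
69 = 01000101
192 = 11000000
227 = 11100011
Binary: 00111000.01000101.11000000.11100011


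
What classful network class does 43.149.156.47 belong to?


First octet: 43
Binary: 00101011
0xxxxxxx -> Class A (1-126)
Class A, default mask 255.0.0.0 (/8)


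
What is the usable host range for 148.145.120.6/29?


Network: 148.145.120.0
Broadcast: 148.145.120.7
First usable = network + 1
Last usable = broadcast - 1
Range: 148.145.120.1 to 148.145.120.6


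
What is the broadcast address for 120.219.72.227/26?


Network: 120.219.72.192/26
Host bits = 6
Set all host bits to 1:
Broadcast: 120.219.72.255


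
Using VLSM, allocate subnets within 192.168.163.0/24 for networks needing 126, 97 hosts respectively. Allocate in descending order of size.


126 hosts -> /25 (126 usable): 192.168.163.0/25
97 hosts -> /25 (126 usable): 192.168.163.128/25
Allocation: 192.168.163.0/25 (126 hosts, 126 usable); 192.168.163.128/25 (97 hosts, 126 usable)


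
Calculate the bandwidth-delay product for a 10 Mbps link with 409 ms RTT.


BDP = bandwidth * RTT
= 10 Mbps * 409 ms
= 10 * 1e6 * 409 / 1000 bits
= 4090000 bits
= 511250 bytes
= 499.2676 KB
BDP = 4090000 bits (511250 bytes)


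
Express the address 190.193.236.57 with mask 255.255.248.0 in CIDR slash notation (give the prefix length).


Binary: 11111111.11111111.11111000.00000000
Count leading 1s
Prefix: /21


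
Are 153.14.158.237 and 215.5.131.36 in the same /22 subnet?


Mask: 255.255.252.0
153.14.158.237 AND mask = 153.14.156.0
215.5.131.36 AND mask = 215.5.128.0
No, different subnets (153.14.156.0 vs 215.5.128.0)


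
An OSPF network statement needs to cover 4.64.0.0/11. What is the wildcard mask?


Subnet mask: 255.224.0.0
Wildcard = 255.255.255.255 - subnet mask
255 - 255 = 0
255 - 224 = 31
255 - 0 = 255
255 - 0 = 255
Wildcard: 0.31.255.255


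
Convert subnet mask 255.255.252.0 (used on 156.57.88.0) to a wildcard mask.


Subnet mask: 255.255.252.0
Wildcard = 255.255.255.255 - subnet mask
255 - 255 = 0
255 - 255 = 0
255 - 252 = 3
255 - 0 = 255
Wildcard: 0.0.3.255


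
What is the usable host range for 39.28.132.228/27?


Network: 39.28.132.224
Broadcast: 39.28.132.255
First usable = network + 1
Last usable = broadcast - 1
Range: 39.28.132.225 to 39.28.132.254


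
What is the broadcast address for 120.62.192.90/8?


Network: 120.0.0.0/8
Host bits = 24
Set all host bits to 1:
Broadcast: 120.255.255.255


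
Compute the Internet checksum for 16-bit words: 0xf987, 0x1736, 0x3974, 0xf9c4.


Sum all words (with carry folding):
+ 0xf987 = 0xf987
+ 0x1736 = 0x10be
+ 0x3974 = 0x4a32
+ 0xf9c4 = 0x43f7
One's complement: ~0x43f7
Checksum = 0xbc08


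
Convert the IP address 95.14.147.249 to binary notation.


95 = 01011111
14 = 00001110
147 = 10010011
249 = 11111001
Binary: 01011111.00001110.10010011.11111001


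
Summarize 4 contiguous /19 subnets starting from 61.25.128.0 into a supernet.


Original prefix: /19
Number of subnets: 4 = 2^2
New prefix = 19 - 2 = 17
Supernet: 61.25.128.0/17


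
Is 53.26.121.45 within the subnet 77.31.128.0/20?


Subnet network: 77.31.128.0
Test IP AND mask: 53.26.112.0
No, 53.26.121.45 is not in 77.31.128.0/20


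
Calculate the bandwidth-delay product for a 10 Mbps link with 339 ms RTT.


BDP = bandwidth * RTT
= 10 Mbps * 339 ms
= 10 * 1e6 * 339 / 1000 bits
= 3390000 bits
= 423750 bytes
= 413.8184 KB
BDP = 3390000 bits (423750 bytes)


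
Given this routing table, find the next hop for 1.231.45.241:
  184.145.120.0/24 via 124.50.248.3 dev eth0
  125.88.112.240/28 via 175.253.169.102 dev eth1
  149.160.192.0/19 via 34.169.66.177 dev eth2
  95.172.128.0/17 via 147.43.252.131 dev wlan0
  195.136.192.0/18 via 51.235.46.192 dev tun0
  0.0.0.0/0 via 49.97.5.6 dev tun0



Longest prefix match for 1.231.45.241:
  /24 184.145.120.0: no
  /28 125.88.112.240: no
  /19 149.160.192.0: no
  /17 95.172.128.0: no
  /18 195.136.192.0: no
  /0 0.0.0.0: MATCH
Selected: next-hop 49.97.5.6 via tun0 (matched /0)


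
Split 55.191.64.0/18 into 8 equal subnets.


New prefix = 18 + 3 = 21
Each subnet has 2048 addresses
  55.191.64.0/21
  55.191.72.0/21
  55.191.80.0/21
  55.191.88.0/21
  55.191.96.0/21
  55.191.104.0/21
  55.191.112.0/21
  55.191.120.0/21
Subnets: 55.191.64.0/21, 55.191.72.0/21, 55.191.80.0/21, 55.191.88.0/21, 55.191.96.0/21, 55.191.104.0/21, 55.191.112.0/21, 55.191.120.0/21


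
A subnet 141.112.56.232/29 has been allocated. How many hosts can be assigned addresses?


Host bits = 32 - 29 = 3
Total addresses = 2^3 = 8
Usable = total - 2 (network and broadcast)
Usable hosts: 6


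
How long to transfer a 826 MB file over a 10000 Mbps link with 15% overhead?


Effective throughput = 10000 * (1 - 15/100) = 8500 Mbps
File size in Mb = 826 * 8 = 6608 Mb
Time = 6608 / 8500
Time = 0.7774 seconds


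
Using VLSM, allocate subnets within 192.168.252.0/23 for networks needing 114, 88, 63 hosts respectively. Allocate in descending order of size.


114 hosts -> /25 (126 usable): 192.168.252.0/25
88 hosts -> /25 (126 usable): 192.168.252.128/25
63 hosts -> /25 (126 usable): 192.168.253.0/25
Allocation: 192.168.252.0/25 (114 hosts, 126 usable); 192.168.252.128/25 (88 hosts, 126 usable); 192.168.253.0/25 (63 hosts, 126 usable)


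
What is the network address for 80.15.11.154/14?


IP:   01010000.00001111.00001011.10011010
Mask: 11111111.11111100.00000000.00000000
AND operation:
Net:  01010000.00001100.00000000.00000000
Network: 80.12.0.0/14


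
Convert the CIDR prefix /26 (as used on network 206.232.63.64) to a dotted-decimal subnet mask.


/26 means 26 network bits, 6 host bits
Binary: 11111111111111111111111111000000
Mask: 255.255.255.192


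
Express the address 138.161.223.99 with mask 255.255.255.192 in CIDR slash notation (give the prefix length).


Binary: 11111111.11111111.11111111.11000000
Count leading 1s
Prefix: /26


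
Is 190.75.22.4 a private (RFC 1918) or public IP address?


RFC 1918 private ranges:
  10.0.0.0/8 (10.0.0.0 - 10.255.255.255)
  172.16.0.0/12 (172.16.0.0 - 172.31.255.255)
  192.168.0.0/16 (192.168.0.0 - 192.168.255.255)
Public (not in any RFC 1918 range)


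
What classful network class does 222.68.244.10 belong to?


First octet: 222
Binary: 11011110
110xxxxx -> Class C (192-223)
Class C, default mask 255.255.255.0 (/24)


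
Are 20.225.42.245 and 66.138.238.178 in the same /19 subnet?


Mask: 255.255.224.0
20.225.42.245 AND mask = 20.225.32.0
66.138.238.178 AND mask = 66.138.224.0
No, different subnets (20.225.32.0 vs 66.138.224.0)


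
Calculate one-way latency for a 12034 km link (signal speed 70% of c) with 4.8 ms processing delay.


Speed = 0.7 * 3e5 km/s = 210000 km/s
Propagation delay = 12034 / 210000 = 0.0573 s = 57.3048 ms
Processing delay = 4.8 ms
Total one-way latency = 62.1048 ms


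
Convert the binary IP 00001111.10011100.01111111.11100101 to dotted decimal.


00001111 = 15
10011100 = 156
01111111 = 127
11100101 = 229
IP: 15.156.127.229


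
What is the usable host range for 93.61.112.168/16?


Network: 93.61.0.0
Broadcast: 93.61.255.255
First usable = network + 1
Last usable = broadcast - 1
Range: 93.61.0.1 to 93.61.255.254


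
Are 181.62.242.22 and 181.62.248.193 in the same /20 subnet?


Mask: 255.255.240.0
181.62.242.22 AND mask = 181.62.240.0
181.62.248.193 AND mask = 181.62.240.0
Yes, same subnet (181.62.240.0)


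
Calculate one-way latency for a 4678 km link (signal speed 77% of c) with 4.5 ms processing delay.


Speed = 0.77 * 3e5 km/s = 231000 km/s
Propagation delay = 4678 / 231000 = 0.0203 s = 20.2511 ms
Processing delay = 4.5 ms
Total one-way latency = 24.7511 ms


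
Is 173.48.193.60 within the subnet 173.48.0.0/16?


Subnet network: 173.48.0.0
Test IP AND mask: 173.48.0.0
Yes, 173.48.193.60 is in 173.48.0.0/16


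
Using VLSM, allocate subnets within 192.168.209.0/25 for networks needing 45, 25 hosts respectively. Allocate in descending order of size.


45 hosts -> /26 (62 usable): 192.168.209.0/26
25 hosts -> /27 (30 usable): 192.168.209.64/27
Allocation: 192.168.209.0/26 (45 hosts, 62 usable); 192.168.209.64/27 (25 hosts, 30 usable)
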